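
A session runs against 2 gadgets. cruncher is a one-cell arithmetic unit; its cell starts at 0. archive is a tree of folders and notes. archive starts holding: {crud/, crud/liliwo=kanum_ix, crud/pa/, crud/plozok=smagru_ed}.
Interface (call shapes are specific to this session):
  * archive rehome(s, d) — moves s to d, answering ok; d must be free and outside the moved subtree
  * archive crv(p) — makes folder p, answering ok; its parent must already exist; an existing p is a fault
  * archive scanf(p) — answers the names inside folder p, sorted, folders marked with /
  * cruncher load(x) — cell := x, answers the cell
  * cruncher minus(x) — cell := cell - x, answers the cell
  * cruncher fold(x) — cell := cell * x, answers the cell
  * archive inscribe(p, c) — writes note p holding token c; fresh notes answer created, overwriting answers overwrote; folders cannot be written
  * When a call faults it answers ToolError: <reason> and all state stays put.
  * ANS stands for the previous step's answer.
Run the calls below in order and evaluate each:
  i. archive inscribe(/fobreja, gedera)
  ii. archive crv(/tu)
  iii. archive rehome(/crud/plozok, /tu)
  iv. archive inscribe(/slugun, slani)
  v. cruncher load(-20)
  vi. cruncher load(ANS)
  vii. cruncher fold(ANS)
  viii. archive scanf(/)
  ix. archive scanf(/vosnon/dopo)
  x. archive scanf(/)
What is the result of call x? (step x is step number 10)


Answer: [crud/, fobreja, slugun, tu/]

Derivation:
% 1. archive inscribe(/fobreja, gedera) -> created
% 2. archive crv(/tu) -> ok
% 3. archive rehome(/crud/plozok, /tu) -> ToolError: exists
% 4. archive inscribe(/slugun, slani) -> created
% 5. cruncher load(-20) -> -20
% 6. cruncher load(ANS) -> -20
% 7. cruncher fold(ANS) -> 400
% 8. archive scanf(/) -> [crud/, fobreja, slugun, tu/]
% 9. archive scanf(/vosnon/dopo) -> ToolError: not found
% 10. archive scanf(/) -> [crud/, fobreja, slugun, tu/]


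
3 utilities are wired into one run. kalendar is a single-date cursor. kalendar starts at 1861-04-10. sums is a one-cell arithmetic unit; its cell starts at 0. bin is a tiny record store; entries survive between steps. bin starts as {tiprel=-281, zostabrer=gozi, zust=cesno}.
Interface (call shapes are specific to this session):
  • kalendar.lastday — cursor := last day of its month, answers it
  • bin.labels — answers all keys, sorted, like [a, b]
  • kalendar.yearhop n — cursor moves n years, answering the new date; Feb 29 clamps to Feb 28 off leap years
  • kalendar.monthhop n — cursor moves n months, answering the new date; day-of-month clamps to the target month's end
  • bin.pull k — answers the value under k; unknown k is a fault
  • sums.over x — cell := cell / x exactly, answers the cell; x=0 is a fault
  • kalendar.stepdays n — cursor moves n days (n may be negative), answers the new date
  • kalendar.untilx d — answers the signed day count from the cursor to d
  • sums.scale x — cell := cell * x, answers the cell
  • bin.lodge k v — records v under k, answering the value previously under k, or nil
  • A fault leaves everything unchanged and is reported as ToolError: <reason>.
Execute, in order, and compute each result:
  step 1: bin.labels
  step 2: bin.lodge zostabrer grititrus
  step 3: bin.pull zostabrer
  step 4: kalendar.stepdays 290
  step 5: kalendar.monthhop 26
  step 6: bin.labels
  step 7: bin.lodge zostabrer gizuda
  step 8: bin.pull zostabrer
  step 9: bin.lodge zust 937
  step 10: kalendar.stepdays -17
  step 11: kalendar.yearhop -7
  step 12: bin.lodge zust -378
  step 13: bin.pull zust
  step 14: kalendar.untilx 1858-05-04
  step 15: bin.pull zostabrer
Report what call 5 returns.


Answer: 1864-03-25

Derivation:
$ bin.labels
:: [tiprel, zostabrer, zust]
$ bin.lodge k→zostabrer v→grititrus
:: gozi
$ bin.pull k→zostabrer
:: grititrus
$ kalendar.stepdays n→290
:: 1862-01-25
$ kalendar.monthhop n→26
:: 1864-03-25
$ bin.labels
:: [tiprel, zostabrer, zust]
$ bin.lodge k→zostabrer v→gizuda
:: grititrus
$ bin.pull k→zostabrer
:: gizuda
$ bin.lodge k→zust v→937
:: cesno
$ kalendar.stepdays n→-17
:: 1864-03-08
$ kalendar.yearhop n→-7
:: 1857-03-08
$ bin.lodge k→zust v→-378
:: 937
$ bin.pull k→zust
:: -378
$ kalendar.untilx d→1858-05-04
:: 422
$ bin.pull k→zostabrer
:: gizuda


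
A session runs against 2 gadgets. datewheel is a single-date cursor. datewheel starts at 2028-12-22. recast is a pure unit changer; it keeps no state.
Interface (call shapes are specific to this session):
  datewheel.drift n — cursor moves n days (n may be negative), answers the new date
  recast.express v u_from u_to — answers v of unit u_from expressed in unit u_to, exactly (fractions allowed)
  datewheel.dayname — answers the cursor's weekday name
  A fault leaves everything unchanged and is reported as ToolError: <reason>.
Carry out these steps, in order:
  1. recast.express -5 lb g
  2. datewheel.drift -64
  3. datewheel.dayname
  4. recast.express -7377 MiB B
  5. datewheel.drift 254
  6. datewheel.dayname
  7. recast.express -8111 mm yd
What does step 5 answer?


Answer: 2029-06-30

Derivation:
I use express on v: -5, u_from: lb, u_to: g, and see -45359237/20000.
Calling drift on n: -64, and observe 2028-10-19.
Invoking dayname(), and see Thursday.
Now I run express on v: -7377, u_from: MiB, u_to: B, and observe -7735345152.
Calling drift on n: 254, yielding 2029-06-30.
I use dayname(), → Saturday.
Invoking express on v: -8111, u_from: mm, u_to: yd, which returns -40555/4572.


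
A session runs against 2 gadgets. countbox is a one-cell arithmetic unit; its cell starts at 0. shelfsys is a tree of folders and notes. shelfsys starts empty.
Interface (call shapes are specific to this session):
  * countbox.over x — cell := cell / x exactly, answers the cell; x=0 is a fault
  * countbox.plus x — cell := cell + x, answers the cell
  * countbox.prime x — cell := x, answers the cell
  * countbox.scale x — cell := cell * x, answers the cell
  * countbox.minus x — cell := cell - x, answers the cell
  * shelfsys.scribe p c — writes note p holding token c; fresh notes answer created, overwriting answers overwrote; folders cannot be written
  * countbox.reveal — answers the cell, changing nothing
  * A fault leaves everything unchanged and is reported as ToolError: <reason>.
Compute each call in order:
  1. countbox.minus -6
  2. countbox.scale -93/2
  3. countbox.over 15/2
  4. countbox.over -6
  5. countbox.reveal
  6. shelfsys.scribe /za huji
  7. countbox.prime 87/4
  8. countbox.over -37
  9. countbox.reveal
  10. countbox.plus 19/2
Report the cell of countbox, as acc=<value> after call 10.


Answer: acc=1319/148

Derivation:
% countbox.minus x=-6
:: 6
% countbox.scale x=-93/2
:: -279
% countbox.over x=15/2
:: -186/5
% countbox.over x=-6
:: 31/5
% countbox.reveal
:: 31/5
% shelfsys.scribe p=/za c=huji
:: created
% countbox.prime x=87/4
:: 87/4
% countbox.over x=-37
:: -87/148
% countbox.reveal
:: -87/148
% countbox.plus x=19/2
:: 1319/148


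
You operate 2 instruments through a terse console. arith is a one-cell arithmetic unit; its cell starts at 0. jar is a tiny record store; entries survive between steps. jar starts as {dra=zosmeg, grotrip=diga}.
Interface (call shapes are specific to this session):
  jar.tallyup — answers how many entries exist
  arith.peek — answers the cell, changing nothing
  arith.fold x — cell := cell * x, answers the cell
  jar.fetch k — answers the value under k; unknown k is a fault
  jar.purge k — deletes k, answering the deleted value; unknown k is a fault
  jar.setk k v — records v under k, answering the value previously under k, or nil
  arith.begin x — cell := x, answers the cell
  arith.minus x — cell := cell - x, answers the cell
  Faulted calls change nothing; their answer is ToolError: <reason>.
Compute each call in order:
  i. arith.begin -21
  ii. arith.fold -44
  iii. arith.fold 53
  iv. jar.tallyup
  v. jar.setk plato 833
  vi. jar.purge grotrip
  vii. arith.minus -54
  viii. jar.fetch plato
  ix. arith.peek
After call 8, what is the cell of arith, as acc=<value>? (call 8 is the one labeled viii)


Answer: acc=49026

Derivation:
→ arith.begin(x=-21)
← -21
→ arith.fold(x=-44)
← 924
→ arith.fold(x=53)
← 48972
→ jar.tallyup()
← 2
→ jar.setk(k=plato, v=833)
← nil
→ jar.purge(k=grotrip)
← diga
→ arith.minus(x=-54)
← 49026
→ jar.fetch(k=plato)
← 833
→ arith.peek()
← 49026


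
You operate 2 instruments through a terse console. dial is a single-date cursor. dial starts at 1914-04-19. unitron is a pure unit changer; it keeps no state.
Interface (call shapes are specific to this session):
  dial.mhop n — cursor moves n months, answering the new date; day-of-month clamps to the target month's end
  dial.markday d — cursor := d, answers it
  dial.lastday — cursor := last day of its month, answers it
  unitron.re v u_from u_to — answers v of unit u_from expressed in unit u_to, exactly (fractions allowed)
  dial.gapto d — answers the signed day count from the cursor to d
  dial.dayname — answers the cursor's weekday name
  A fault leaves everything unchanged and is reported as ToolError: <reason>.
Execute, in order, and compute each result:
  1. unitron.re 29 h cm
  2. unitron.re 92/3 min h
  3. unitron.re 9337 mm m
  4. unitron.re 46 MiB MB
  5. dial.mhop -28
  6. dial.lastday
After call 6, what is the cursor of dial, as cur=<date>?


Answer: cur=1911-12-31

Derivation:
Invoking re on 29, h, cm, giving ToolError: incompatible units.
I use re on 92/3, min, h, giving 23/45.
Then re on 9337, mm, m, — result: 9337/1000.
I call re on 46, MiB, MB, → 753664/15625.
Invoking mhop on -28, — result: 1911-12-19.
I run lastday, and see 1911-12-31.


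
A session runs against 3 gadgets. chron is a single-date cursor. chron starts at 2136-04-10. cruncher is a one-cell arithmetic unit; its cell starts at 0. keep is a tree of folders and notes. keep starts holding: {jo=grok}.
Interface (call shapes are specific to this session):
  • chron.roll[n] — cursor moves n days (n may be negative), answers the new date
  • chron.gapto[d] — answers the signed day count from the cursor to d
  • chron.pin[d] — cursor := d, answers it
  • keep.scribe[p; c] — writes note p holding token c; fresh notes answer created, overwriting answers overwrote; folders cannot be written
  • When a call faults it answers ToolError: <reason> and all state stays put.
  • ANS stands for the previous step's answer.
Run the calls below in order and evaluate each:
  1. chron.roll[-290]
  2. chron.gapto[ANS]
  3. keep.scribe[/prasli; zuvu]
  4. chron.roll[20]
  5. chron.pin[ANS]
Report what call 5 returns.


>> roll(n=-290)
<< 2135-06-25
>> gapto(d=ANS)
<< 0
>> scribe(p=/prasli, c=zuvu)
<< created
>> roll(n=20)
<< 2135-07-15
>> pin(d=ANS)
<< 2135-07-15

Answer: 2135-07-15


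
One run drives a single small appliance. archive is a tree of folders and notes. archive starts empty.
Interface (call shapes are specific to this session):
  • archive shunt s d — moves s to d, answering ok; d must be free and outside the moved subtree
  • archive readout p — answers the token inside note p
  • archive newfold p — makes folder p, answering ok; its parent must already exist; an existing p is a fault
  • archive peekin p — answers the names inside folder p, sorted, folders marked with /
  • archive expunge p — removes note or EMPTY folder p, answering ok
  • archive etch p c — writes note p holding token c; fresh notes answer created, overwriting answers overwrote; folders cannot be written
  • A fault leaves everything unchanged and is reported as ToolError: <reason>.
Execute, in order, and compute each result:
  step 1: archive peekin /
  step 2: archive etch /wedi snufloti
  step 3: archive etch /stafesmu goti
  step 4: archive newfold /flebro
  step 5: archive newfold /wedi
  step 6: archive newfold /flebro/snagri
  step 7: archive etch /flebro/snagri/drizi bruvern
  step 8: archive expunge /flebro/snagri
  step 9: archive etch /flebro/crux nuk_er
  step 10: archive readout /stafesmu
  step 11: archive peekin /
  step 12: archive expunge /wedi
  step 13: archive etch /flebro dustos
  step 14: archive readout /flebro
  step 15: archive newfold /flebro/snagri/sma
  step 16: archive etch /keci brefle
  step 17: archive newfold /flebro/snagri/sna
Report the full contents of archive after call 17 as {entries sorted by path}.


Answer: {flebro/, flebro/crux=nuk_er, flebro/snagri/, flebro/snagri/drizi=bruvern, flebro/snagri/sma/, flebro/snagri/sna/, keci=brefle, stafesmu=goti}

Derivation:
% archive peekin(p='/') == []
% archive etch(p='/wedi', c='snufloti') == created
% archive etch(p='/stafesmu', c='goti') == created
% archive newfold(p='/flebro') == ok
% archive newfold(p='/wedi') == ToolError: exists
% archive newfold(p='/flebro/snagri') == ok
% archive etch(p='/flebro/snagri/drizi', c='bruvern') == created
% archive expunge(p='/flebro/snagri') == ToolError: not empty
% archive etch(p='/flebro/crux', c='nuk_er') == created
% archive readout(p='/stafesmu') == goti
% archive peekin(p='/') == [flebro/, stafesmu, wedi]
% archive expunge(p='/wedi') == ok
% archive etch(p='/flebro', c='dustos') == ToolError: is a directory
% archive readout(p='/flebro') == ToolError: is a directory
% archive newfold(p='/flebro/snagri/sma') == ok
% archive etch(p='/keci', c='brefle') == created
% archive newfold(p='/flebro/snagri/sna') == ok


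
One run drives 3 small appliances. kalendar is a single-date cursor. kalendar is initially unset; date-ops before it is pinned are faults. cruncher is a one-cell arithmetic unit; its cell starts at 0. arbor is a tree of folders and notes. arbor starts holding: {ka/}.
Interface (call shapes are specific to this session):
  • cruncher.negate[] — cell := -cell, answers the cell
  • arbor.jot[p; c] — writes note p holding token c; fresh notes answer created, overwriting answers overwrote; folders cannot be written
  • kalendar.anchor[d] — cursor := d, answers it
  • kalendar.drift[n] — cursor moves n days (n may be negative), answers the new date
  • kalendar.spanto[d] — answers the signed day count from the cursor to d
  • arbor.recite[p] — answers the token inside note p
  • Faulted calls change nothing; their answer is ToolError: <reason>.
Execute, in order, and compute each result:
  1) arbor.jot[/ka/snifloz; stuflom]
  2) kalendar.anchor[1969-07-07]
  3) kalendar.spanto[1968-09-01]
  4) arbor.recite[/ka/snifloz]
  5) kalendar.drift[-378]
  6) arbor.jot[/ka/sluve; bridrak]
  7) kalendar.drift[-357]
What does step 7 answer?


-> arbor.jot(/ka/snifloz, stuflom)
<- created
-> kalendar.anchor(1969-07-07)
<- 1969-07-07
-> kalendar.spanto(1968-09-01)
<- -309
-> arbor.recite(/ka/snifloz)
<- stuflom
-> kalendar.drift(-378)
<- 1968-06-24
-> arbor.jot(/ka/sluve, bridrak)
<- created
-> kalendar.drift(-357)
<- 1967-07-03

Answer: 1967-07-03


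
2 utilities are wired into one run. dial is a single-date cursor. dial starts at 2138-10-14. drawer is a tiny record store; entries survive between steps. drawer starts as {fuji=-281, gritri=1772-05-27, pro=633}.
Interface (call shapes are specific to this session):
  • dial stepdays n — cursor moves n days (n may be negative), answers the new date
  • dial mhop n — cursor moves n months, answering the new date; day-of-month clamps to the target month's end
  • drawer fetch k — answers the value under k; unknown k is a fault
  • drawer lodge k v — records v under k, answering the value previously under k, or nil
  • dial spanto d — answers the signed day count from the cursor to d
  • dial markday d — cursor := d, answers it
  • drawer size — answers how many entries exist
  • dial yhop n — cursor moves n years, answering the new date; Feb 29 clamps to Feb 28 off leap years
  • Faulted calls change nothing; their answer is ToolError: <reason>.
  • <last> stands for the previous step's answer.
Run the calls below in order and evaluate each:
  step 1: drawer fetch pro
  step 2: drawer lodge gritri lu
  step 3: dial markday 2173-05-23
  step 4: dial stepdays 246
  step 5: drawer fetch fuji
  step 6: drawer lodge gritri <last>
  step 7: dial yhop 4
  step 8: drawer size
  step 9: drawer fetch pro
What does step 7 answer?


Answer: 2178-01-24

Derivation:
Now I run drawer fetch passing k=pro, which returns 633.
Calling drawer lodge passing k=gritri, v=lu, which returns 1772-05-27.
Now I run dial markday passing d=2173-05-23, yielding 2173-05-23.
Invoking dial stepdays passing n=246, yielding 2174-01-24.
Using drawer fetch passing k=fuji, which returns -281.
Next I call drawer lodge passing k=gritri, v=<last>, and get lu.
I invoke dial yhop passing n=4, giving 2178-01-24.
I run drawer size(), yielding 3.
Using drawer fetch passing k=pro, and see 633.


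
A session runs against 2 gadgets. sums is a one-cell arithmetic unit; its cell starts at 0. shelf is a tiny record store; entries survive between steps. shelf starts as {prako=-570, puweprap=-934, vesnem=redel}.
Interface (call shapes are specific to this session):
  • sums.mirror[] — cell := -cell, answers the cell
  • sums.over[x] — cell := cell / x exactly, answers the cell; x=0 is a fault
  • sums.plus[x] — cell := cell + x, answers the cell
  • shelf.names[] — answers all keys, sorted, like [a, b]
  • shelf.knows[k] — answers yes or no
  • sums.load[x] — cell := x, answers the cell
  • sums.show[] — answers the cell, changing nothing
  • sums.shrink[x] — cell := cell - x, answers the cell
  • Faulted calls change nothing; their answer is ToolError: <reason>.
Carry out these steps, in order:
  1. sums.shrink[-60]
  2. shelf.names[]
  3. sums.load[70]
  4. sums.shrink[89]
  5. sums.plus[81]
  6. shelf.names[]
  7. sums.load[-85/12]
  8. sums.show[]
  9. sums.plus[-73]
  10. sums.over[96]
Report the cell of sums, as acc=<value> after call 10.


-> sums.shrink(x=-60)
<- 60
-> shelf.names()
<- [prako, puweprap, vesnem]
-> sums.load(x=70)
<- 70
-> sums.shrink(x=89)
<- -19
-> sums.plus(x=81)
<- 62
-> shelf.names()
<- [prako, puweprap, vesnem]
-> sums.load(x=-85/12)
<- -85/12
-> sums.show()
<- -85/12
-> sums.plus(x=-73)
<- -961/12
-> sums.over(x=96)
<- -961/1152

Answer: acc=-961/1152


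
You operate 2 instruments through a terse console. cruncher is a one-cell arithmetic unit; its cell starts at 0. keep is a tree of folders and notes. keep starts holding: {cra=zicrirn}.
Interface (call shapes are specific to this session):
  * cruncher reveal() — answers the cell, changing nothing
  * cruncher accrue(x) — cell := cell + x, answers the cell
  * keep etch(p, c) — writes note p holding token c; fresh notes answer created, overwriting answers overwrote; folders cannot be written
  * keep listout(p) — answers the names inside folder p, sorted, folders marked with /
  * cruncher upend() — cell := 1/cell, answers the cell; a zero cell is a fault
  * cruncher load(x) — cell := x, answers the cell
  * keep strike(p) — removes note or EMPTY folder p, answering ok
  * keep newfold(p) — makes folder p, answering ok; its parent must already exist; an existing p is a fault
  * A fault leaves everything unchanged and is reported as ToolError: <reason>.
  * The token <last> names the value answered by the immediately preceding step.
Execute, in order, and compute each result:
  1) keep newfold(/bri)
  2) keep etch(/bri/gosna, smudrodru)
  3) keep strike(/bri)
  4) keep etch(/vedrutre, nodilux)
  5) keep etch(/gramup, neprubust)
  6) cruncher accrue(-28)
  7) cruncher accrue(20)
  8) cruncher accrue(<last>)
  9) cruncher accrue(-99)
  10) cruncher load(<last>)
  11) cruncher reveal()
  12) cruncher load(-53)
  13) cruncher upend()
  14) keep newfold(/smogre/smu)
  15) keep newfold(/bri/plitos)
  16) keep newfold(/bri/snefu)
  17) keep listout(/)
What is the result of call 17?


Answer: [bri/, cra, gramup, vedrutre]

Derivation:
-> keep newfold(/bri)
<- ok
-> keep etch(/bri/gosna, smudrodru)
<- created
-> keep strike(/bri)
<- ToolError: not empty
-> keep etch(/vedrutre, nodilux)
<- created
-> keep etch(/gramup, neprubust)
<- created
-> cruncher accrue(-28)
<- -28
-> cruncher accrue(20)
<- -8
-> cruncher accrue(<last>)
<- -16
-> cruncher accrue(-99)
<- -115
-> cruncher load(<last>)
<- -115
-> cruncher reveal()
<- -115
-> cruncher load(-53)
<- -53
-> cruncher upend()
<- -1/53
-> keep newfold(/smogre/smu)
<- ToolError: no parent
-> keep newfold(/bri/plitos)
<- ok
-> keep newfold(/bri/snefu)
<- ok
-> keep listout(/)
<- [bri/, cra, gramup, vedrutre]


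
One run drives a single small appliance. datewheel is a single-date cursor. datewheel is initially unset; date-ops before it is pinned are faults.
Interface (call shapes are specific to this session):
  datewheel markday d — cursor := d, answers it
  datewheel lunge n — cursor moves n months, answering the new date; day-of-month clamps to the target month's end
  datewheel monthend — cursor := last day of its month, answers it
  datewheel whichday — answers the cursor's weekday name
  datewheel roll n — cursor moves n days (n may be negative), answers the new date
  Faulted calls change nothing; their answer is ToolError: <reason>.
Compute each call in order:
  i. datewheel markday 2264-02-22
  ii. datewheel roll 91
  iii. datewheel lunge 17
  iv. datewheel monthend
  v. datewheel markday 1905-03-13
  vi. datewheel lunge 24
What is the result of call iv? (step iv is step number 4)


==> datewheel markday(d=2264-02-22)
<== 2264-02-22
==> datewheel roll(n=91)
<== 2264-05-23
==> datewheel lunge(n=17)
<== 2265-10-23
==> datewheel monthend()
<== 2265-10-31
==> datewheel markday(d=1905-03-13)
<== 1905-03-13
==> datewheel lunge(n=24)
<== 1907-03-13

Answer: 2265-10-31


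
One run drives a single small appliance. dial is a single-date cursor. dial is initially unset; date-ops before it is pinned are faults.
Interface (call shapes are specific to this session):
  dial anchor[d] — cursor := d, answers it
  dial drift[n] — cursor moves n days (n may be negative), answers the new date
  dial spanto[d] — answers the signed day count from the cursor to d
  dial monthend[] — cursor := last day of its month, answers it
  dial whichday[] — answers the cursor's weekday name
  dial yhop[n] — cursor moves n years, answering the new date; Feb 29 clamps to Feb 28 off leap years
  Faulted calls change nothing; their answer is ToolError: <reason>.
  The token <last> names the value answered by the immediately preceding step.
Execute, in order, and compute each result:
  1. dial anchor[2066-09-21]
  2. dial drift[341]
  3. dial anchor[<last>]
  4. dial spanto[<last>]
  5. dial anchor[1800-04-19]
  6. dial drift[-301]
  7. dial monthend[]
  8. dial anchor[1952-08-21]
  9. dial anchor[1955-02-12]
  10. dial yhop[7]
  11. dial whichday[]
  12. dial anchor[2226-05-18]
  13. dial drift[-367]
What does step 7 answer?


~$ dial anchor d→2066-09-21
[out] 2066-09-21
~$ dial drift n→341
[out] 2067-08-28
~$ dial anchor d→<last>
[out] 2067-08-28
~$ dial spanto d→<last>
[out] 0
~$ dial anchor d→1800-04-19
[out] 1800-04-19
~$ dial drift n→-301
[out] 1799-06-22
~$ dial monthend
[out] 1799-06-30
~$ dial anchor d→1952-08-21
[out] 1952-08-21
~$ dial anchor d→1955-02-12
[out] 1955-02-12
~$ dial yhop n→7
[out] 1962-02-12
~$ dial whichday
[out] Monday
~$ dial anchor d→2226-05-18
[out] 2226-05-18
~$ dial drift n→-367
[out] 2225-05-16

Answer: 1799-06-30


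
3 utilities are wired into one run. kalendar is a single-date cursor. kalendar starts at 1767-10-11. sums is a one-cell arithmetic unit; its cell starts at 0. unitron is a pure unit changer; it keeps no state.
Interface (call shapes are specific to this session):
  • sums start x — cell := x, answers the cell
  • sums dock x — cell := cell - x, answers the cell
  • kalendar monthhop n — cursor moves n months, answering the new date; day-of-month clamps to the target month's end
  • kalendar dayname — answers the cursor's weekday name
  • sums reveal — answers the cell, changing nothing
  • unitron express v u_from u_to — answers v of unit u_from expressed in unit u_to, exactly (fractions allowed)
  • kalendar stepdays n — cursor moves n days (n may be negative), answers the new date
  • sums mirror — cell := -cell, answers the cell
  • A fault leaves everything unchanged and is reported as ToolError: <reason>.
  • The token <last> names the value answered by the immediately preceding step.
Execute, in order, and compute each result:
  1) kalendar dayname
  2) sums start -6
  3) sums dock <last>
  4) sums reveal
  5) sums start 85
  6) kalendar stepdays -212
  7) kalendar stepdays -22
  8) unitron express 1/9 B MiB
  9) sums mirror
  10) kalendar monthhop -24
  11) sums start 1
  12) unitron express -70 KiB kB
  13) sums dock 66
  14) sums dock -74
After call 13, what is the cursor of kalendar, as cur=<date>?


Answer: cur=1765-02-19

Derivation:
;; kalendar dayname() => Sunday
;; sums start(x=-6) => -6
;; sums dock(x=<last>) => 0
;; sums reveal() => 0
;; sums start(x=85) => 85
;; kalendar stepdays(n=-212) => 1767-03-13
;; kalendar stepdays(n=-22) => 1767-02-19
;; unitron express(v=1/9, u_from=B, u_to=MiB) => 1/9437184
;; sums mirror() => -85
;; kalendar monthhop(n=-24) => 1765-02-19
;; sums start(x=1) => 1
;; unitron express(v=-70, u_from=KiB, u_to=kB) => -1792/25
;; sums dock(x=66) => -65
;; sums dock(x=-74) => 9


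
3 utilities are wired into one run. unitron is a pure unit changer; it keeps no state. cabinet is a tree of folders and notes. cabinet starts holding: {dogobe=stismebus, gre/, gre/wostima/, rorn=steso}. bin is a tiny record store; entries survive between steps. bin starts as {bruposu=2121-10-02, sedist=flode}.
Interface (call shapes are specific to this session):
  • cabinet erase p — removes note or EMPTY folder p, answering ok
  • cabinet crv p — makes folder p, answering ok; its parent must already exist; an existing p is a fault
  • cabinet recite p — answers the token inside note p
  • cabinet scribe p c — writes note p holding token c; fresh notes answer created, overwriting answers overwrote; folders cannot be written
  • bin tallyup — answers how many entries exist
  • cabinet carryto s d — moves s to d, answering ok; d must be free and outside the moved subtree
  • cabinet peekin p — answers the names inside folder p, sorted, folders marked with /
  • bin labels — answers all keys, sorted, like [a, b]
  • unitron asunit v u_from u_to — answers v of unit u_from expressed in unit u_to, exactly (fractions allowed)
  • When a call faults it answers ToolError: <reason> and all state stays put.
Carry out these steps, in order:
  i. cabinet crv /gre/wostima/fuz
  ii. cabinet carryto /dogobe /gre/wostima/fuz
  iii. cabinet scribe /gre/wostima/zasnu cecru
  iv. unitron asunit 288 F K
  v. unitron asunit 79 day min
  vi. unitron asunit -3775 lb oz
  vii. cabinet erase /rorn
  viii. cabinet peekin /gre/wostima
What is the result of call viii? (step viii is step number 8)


Answer: [fuz/, zasnu]

Derivation:
> cabinet crv p: /gre/wostima/fuz
:: ok
> cabinet carryto s: /dogobe d: /gre/wostima/fuz
:: ToolError: exists
> cabinet scribe p: /gre/wostima/zasnu c: cecru
:: created
> unitron asunit v: 288 u_from: F u_to: K
:: 74767/180
> unitron asunit v: 79 u_from: day u_to: min
:: 113760
> unitron asunit v: -3775 u_from: lb u_to: oz
:: -60400
> cabinet erase p: /rorn
:: ok
> cabinet peekin p: /gre/wostima
:: [fuz/, zasnu]


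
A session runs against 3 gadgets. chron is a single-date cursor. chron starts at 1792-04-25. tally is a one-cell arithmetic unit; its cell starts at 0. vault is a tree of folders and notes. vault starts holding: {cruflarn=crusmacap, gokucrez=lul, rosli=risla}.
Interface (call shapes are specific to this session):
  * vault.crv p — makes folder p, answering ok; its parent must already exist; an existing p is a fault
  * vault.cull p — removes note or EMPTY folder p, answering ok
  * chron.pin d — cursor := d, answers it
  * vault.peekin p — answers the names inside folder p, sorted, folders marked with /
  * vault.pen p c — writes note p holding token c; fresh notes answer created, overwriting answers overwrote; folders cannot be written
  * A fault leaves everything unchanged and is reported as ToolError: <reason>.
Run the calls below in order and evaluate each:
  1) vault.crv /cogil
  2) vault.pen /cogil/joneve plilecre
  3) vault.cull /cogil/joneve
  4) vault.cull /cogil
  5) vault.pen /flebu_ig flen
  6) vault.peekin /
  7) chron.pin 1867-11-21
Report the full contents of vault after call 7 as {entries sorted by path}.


Then crv passing p='/cogil', yielding ok.
I run pen passing p='/cogil/joneve', c='plilecre', yielding created.
Then cull passing p='/cogil/joneve', and get ok.
Using cull passing p='/cogil', yielding ok.
I try pen passing p='/flebu_ig', c='flen': created.
I call peekin passing p='/', → [cruflarn, flebu_ig, gokucrez, rosli].
Using pin passing d='1867-11-21', yielding 1867-11-21.

Answer: {cruflarn=crusmacap, flebu_ig=flen, gokucrez=lul, rosli=risla}


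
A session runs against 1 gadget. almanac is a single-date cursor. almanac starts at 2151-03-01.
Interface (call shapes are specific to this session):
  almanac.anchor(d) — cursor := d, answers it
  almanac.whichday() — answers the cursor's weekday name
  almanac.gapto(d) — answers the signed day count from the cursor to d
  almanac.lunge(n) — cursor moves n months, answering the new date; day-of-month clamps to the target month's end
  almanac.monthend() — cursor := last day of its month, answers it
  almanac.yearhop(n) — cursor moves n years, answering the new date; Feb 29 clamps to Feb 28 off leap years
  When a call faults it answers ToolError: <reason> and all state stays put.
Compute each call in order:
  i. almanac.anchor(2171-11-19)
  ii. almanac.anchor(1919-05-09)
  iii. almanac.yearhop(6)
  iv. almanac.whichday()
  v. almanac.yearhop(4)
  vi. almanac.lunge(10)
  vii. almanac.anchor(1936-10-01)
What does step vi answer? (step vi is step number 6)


Answer: 1930-03-09

Derivation:
[in] anchor d=2171-11-19
  2171-11-19
[in] anchor d=1919-05-09
  1919-05-09
[in] yearhop n=6
  1925-05-09
[in] whichday
  Saturday
[in] yearhop n=4
  1929-05-09
[in] lunge n=10
  1930-03-09
[in] anchor d=1936-10-01
  1936-10-01


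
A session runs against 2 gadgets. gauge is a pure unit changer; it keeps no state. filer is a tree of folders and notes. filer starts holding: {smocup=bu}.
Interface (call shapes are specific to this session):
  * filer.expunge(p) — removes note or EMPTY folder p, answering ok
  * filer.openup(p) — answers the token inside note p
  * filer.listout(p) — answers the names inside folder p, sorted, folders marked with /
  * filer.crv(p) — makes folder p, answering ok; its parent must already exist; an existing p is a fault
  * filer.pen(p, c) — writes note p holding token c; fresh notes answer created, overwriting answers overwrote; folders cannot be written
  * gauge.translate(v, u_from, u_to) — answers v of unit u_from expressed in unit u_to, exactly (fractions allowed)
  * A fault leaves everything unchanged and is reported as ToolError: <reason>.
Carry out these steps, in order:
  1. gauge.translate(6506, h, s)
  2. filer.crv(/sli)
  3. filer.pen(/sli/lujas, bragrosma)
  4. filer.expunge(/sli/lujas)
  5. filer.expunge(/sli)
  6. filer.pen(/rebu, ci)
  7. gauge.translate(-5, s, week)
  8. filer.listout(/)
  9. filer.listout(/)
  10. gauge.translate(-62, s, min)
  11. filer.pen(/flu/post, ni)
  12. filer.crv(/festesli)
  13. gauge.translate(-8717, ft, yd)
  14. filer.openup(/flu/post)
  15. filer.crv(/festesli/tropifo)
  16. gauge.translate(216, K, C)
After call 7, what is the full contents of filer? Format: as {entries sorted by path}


% translate(v='6506', u_from='h', u_to='s') => 23421600
% crv(p='/sli') => ok
% pen(p='/sli/lujas', c='bragrosma') => created
% expunge(p='/sli/lujas') => ok
% expunge(p='/sli') => ok
% pen(p='/rebu', c='ci') => created
% translate(v='-5', u_from='s', u_to='week') => -1/120960
% listout(p='/') => [rebu, smocup]
% listout(p='/') => [rebu, smocup]
% translate(v='-62', u_from='s', u_to='min') => -31/30
% pen(p='/flu/post', c='ni') => ToolError: no parent
% crv(p='/festesli') => ok
% translate(v='-8717', u_from='ft', u_to='yd') => -8717/3
% openup(p='/flu/post') => ToolError: not found
% crv(p='/festesli/tropifo') => ok
% translate(v='216', u_from='K', u_to='C') => -1143/20

Answer: {rebu=ci, smocup=bu}


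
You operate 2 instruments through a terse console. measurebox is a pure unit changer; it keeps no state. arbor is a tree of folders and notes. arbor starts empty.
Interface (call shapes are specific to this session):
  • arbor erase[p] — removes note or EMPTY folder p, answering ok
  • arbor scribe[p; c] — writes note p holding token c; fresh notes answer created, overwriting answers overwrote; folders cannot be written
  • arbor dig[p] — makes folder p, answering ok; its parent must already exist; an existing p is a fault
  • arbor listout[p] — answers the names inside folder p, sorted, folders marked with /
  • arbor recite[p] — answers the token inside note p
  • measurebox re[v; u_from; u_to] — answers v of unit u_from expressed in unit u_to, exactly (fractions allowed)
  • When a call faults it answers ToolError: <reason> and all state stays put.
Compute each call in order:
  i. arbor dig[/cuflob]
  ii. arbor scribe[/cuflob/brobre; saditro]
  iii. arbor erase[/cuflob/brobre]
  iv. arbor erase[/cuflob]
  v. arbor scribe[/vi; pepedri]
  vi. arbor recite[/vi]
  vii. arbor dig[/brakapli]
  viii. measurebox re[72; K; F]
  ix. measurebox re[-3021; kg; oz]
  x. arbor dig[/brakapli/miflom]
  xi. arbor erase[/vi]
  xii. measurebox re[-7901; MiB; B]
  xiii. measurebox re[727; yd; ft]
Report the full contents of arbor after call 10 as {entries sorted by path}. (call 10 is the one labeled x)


Answer: {brakapli/, brakapli/miflom/, vi=pepedri}

Derivation:
CALL arbor dig[p='/cuflob']
RET  ok
CALL arbor scribe[p='/cuflob/brobre'; c='saditro']
RET  created
CALL arbor erase[p='/cuflob/brobre']
RET  ok
CALL arbor erase[p='/cuflob']
RET  ok
CALL arbor scribe[p='/vi'; c='pepedri']
RET  created
CALL arbor recite[p='/vi']
RET  pepedri
CALL arbor dig[p='/brakapli']
RET  ok
CALL measurebox re[v='72'; u_from='K'; u_to='F']
RET  -33007/100
CALL measurebox re[v='-3021'; u_from='kg'; u_to='oz']
RET  -4833600000000/45359237
CALL arbor dig[p='/brakapli/miflom']
RET  ok
CALL arbor erase[p='/vi']
RET  ok
CALL measurebox re[v='-7901'; u_from='MiB'; u_to='B']
RET  -8284798976
CALL measurebox re[v='727'; u_from='yd'; u_to='ft']
RET  2181


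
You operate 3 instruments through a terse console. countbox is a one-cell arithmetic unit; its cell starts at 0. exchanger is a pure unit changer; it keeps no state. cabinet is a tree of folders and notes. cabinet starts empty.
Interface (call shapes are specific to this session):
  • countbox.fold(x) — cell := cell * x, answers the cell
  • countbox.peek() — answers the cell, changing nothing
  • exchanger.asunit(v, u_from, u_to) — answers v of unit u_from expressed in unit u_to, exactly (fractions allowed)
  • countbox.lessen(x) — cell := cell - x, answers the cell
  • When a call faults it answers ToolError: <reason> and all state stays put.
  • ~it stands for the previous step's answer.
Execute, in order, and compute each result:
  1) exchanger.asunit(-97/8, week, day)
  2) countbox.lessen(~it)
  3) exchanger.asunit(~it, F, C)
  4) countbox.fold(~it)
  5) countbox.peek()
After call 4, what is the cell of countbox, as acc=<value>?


==> exchanger.asunit(v='-97/8', u_from='week', u_to='day')
<== -679/8
==> countbox.lessen(x='~it')
<== 679/8
==> exchanger.asunit(v='~it', u_from='F', u_to='C')
<== 235/8
==> countbox.fold(x='~it')
<== 159565/64
==> countbox.peek()
<== 159565/64

Answer: acc=159565/64


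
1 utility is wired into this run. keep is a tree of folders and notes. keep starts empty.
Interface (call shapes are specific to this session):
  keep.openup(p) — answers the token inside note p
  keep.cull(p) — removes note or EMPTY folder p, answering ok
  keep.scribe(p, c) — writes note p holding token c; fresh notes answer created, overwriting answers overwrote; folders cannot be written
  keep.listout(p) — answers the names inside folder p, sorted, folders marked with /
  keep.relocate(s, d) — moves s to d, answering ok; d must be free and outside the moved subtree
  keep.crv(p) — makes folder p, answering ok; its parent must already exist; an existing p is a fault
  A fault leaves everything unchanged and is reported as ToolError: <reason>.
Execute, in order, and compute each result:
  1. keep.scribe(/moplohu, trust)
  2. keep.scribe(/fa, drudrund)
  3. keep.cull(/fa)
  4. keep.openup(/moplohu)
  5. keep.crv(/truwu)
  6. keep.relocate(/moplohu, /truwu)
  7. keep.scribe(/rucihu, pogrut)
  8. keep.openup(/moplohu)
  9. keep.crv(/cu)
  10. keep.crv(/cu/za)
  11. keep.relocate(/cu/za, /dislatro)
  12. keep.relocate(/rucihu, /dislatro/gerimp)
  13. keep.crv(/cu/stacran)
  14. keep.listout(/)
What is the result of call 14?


Answer: [cu/, dislatro/, moplohu, truwu/]

Derivation:
-- scribe(p='/moplohu', c='trust') ~> created
-- scribe(p='/fa', c='drudrund') ~> created
-- cull(p='/fa') ~> ok
-- openup(p='/moplohu') ~> trust
-- crv(p='/truwu') ~> ok
-- relocate(s='/moplohu', d='/truwu') ~> ToolError: exists
-- scribe(p='/rucihu', c='pogrut') ~> created
-- openup(p='/moplohu') ~> trust
-- crv(p='/cu') ~> ok
-- crv(p='/cu/za') ~> ok
-- relocate(s='/cu/za', d='/dislatro') ~> ok
-- relocate(s='/rucihu', d='/dislatro/gerimp') ~> ok
-- crv(p='/cu/stacran') ~> ok
-- listout(p='/') ~> [cu/, dislatro/, moplohu, truwu/]


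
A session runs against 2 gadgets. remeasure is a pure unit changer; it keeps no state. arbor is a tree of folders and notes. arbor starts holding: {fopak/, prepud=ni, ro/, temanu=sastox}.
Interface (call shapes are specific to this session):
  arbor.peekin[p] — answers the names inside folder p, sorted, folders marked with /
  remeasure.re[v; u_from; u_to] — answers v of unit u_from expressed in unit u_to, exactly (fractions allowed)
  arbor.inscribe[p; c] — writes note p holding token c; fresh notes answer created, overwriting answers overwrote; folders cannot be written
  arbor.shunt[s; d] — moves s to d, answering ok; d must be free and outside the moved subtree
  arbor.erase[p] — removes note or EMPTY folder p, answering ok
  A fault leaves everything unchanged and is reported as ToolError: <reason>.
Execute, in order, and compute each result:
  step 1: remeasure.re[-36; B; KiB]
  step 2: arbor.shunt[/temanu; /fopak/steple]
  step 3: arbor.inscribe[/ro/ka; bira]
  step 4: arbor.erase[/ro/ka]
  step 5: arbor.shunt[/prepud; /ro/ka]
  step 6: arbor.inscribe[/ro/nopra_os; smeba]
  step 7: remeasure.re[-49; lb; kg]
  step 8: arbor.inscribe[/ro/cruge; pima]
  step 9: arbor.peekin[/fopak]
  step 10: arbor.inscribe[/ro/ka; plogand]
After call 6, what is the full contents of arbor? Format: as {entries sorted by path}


! 1. remeasure.re(v=-36, u_from=B, u_to=KiB) == -9/256
! 2. arbor.shunt(s=/temanu, d=/fopak/steple) == ok
! 3. arbor.inscribe(p=/ro/ka, c=bira) == created
! 4. arbor.erase(p=/ro/ka) == ok
! 5. arbor.shunt(s=/prepud, d=/ro/ka) == ok
! 6. arbor.inscribe(p=/ro/nopra_os, c=smeba) == created
! 7. remeasure.re(v=-49, u_from=lb, u_to=kg) == -2222602613/100000000
! 8. arbor.inscribe(p=/ro/cruge, c=pima) == created
! 9. arbor.peekin(p=/fopak) == [steple]
! 10. arbor.inscribe(p=/ro/ka, c=plogand) == overwrote

Answer: {fopak/, fopak/steple=sastox, ro/, ro/ka=ni, ro/nopra_os=smeba}


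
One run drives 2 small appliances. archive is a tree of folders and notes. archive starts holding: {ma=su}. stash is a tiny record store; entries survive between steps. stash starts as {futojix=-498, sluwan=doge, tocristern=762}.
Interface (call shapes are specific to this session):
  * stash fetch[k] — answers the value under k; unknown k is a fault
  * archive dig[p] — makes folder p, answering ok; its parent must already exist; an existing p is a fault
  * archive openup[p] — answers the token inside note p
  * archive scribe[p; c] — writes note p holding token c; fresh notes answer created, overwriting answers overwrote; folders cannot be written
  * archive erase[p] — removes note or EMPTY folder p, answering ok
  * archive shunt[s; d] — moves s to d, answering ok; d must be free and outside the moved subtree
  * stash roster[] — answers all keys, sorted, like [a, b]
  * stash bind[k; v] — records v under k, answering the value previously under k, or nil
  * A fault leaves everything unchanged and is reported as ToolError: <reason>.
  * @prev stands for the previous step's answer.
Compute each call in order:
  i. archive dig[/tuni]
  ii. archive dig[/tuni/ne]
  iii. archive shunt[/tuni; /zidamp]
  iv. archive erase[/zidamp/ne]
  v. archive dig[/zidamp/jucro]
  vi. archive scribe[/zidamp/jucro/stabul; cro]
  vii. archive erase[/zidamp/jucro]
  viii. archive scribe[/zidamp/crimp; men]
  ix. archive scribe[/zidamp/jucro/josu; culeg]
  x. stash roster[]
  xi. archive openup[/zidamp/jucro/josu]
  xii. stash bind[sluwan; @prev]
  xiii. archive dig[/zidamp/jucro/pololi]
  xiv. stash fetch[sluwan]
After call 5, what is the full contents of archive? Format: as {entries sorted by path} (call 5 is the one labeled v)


Answer: {ma=su, zidamp/, zidamp/jucro/}

Derivation:
Do: archive dig[p: /tuni]
See: ok
Do: archive dig[p: /tuni/ne]
See: ok
Do: archive shunt[s: /tuni; d: /zidamp]
See: ok
Do: archive erase[p: /zidamp/ne]
See: ok
Do: archive dig[p: /zidamp/jucro]
See: ok
Do: archive scribe[p: /zidamp/jucro/stabul; c: cro]
See: created
Do: archive erase[p: /zidamp/jucro]
See: ToolError: not empty
Do: archive scribe[p: /zidamp/crimp; c: men]
See: created
Do: archive scribe[p: /zidamp/jucro/josu; c: culeg]
See: created
Do: stash roster[]
See: [futojix, sluwan, tocristern]
Do: archive openup[p: /zidamp/jucro/josu]
See: culeg
Do: stash bind[k: sluwan; v: @prev]
See: doge
Do: archive dig[p: /zidamp/jucro/pololi]
See: ok
Do: stash fetch[k: sluwan]
See: culeg
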